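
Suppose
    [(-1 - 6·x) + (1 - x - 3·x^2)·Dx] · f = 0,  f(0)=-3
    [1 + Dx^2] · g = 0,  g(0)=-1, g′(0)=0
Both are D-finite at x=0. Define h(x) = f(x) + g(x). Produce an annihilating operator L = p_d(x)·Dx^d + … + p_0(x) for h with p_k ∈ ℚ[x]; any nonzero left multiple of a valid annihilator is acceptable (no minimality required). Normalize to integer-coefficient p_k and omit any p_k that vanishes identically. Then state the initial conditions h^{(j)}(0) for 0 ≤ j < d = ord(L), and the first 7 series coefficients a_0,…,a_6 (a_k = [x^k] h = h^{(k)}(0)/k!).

f: a_k = -3, -3, -12, -21, -57, -120, -291, …
g: a_k = -1, 0, 1/2, 0, -1/24, 0, 1/720, …
Sum ⇒ L₀ = lclm(L_f,L_g) in ℚ(x)⟨Dx⟩.
L = (43 + 292·x + 307·x^2 + 624·x^3 + 45·x^4 + 54·x^5) + (-9 - 7·x - 6·x^2 + 91·x^3 + 144·x^4 + 27·x^5 + 27·x^6)·Dx + (43 + 292·x + 307·x^2 + 624·x^3 + 45·x^4 + 54·x^5)·Dx^2 + (-9 - 7·x - 6·x^2 + 91·x^3 + 144·x^4 + 27·x^5 + 27·x^6)·Dx^3  (order 3).
h: a_k = -4, -3, -23/2, -21, -1369/24, -120, -209519/720, …
ICs: h(0) = -4, h′(0) = -3, h′′(0) = -23.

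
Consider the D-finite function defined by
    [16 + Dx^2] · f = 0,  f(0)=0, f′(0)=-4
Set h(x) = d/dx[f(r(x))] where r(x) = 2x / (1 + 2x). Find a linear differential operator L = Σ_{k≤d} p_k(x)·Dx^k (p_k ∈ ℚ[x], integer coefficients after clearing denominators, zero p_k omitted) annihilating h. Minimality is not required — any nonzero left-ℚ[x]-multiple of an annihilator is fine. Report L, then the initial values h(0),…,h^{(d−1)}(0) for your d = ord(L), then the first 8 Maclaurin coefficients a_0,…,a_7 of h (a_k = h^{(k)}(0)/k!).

f: a_k = 0, -4, 0, 32/3, 0, -128/15, 0, 1024/315, …
Change of var in L_f (x↦r) gives L₀.
h₀' ⇒ L via d/dx closure of L₀.
L = (88 + 96·x + 96·x^2) + (12 + 72·x + 144·x^2 + 96·x^3)·Dx + (1 + 8·x + 24·x^2 + 32·x^3 + 16·x^4)·Dx^2  (order 2).
h: a_k = -8, 32, 160, -1792, 24704/3, -23040, 1260032/45, 5152768/45, …
ICs: h(0) = -8, h′(0) = 32.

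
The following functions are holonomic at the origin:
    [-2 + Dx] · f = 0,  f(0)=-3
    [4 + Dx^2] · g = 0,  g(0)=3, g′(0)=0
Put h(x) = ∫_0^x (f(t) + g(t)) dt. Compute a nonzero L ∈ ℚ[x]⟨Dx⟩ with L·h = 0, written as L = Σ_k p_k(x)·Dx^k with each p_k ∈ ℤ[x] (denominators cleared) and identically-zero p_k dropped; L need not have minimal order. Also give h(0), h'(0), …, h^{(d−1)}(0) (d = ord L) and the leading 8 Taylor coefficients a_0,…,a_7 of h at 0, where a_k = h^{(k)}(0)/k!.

L = -8·Dx + 4·Dx^2 - 2·Dx^3 + Dx^4  (order 4).
h: a_k = 0, 0, -3, -4, -1, 0, -2/15, -8/105, …
ICs: h(0) = 0, h′(0) = 0, h′′(0) = -6, h′′′(0) = -24.

f: a_k = -3, -6, -6, -4, -2, -4/5, -4/15, -8/105, …
g: a_k = 3, 0, -6, 0, 2, 0, -4/15, 0, …
h₀=f+g: left-lcm gives L₀, ord ≤ 3.
∫: right-multiply L₀ by Dx.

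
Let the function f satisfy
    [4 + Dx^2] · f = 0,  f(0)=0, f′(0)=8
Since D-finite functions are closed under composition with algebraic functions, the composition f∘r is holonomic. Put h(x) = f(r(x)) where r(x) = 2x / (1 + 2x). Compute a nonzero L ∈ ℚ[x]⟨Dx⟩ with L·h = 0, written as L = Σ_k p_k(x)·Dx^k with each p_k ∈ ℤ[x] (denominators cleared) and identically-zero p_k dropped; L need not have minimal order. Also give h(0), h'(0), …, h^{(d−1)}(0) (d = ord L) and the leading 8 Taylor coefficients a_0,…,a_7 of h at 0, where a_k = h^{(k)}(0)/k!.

L = 16 + (4 + 24·x + 48·x^2 + 32·x^3)·Dx + (1 + 8·x + 24·x^2 + 32·x^3 + 16·x^4)·Dx^2  (order 2).
h: a_k = 0, 16, -32, 64/3, 128, -11008/15, 2560, -2262016/315, …
ICs: h(0) = 0, h′(0) = 16.

f: a_k = 0, 8, 0, -16/3, 0, 16/15, 0, -32/315, …
L₀ from L_f via x↦r, Dx↦r'^{-1}Dx.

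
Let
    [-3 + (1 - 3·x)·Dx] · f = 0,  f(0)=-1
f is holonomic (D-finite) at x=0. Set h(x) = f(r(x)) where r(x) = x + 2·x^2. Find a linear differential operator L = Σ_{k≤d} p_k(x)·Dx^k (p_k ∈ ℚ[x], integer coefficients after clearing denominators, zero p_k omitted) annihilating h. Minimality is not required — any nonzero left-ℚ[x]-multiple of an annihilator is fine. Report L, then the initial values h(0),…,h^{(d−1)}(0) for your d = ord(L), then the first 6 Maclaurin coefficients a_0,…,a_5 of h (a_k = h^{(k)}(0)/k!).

f: a_k = -1, -3, -9, -27, -81, -243, …
Substitute x→r, Dx→(1/r')Dx; clear ⇒ L₀.
L = (3 + 12·x) + (-1 + 3·x + 6·x^2)·Dx  (order 1).
h: a_k = -1, -3, -15, -63, -279, -1215, …
ICs: h(0) = -1.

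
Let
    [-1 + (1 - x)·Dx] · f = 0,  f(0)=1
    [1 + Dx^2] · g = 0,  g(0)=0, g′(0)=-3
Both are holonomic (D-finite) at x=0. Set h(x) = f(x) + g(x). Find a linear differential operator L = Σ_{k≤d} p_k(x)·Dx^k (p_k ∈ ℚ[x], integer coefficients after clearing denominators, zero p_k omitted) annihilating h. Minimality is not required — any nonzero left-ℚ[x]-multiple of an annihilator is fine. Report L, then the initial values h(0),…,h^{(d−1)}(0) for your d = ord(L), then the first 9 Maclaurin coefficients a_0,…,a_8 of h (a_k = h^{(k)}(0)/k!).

L = (7 - 2·x + x^2) + (-3 + 5·x - 3·x^2 + x^3)·Dx + (7 - 2·x + x^2)·Dx^2 + (-3 + 5·x - 3·x^2 + x^3)·Dx^3  (order 3).
h: a_k = 1, -2, 1, 3/2, 1, 39/40, 1, 1681/1680, 1, …
ICs: h(0) = 1, h′(0) = -2, h′′(0) = 2.

f: a_k = 1, 1, 1, 1, 1, 1, 1, 1, 1, …
g: a_k = 0, -3, 0, 1/2, 0, -1/40, 0, 1/1680, 0, …
Sum ⇒ L₀ = lclm(L_f,L_g) in ℚ(x)⟨Dx⟩.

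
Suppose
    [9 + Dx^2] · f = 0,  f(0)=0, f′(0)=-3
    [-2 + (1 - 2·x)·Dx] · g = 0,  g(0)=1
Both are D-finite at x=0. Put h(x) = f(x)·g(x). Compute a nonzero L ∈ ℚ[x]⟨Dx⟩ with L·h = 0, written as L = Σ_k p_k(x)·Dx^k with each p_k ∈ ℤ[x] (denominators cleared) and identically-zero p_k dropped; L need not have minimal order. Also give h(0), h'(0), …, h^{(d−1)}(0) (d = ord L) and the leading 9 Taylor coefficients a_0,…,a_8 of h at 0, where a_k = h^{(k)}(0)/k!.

f: a_k = 0, -3, 0, 9/2, 0, -81/40, 0, 243/560, 0, …
g: a_k = 1, 2, 4, 8, 16, 32, 64, 128, 256, …
h₀=f·g: eliminate ⇒ L₀, order ≤ 2·1.
L = (-9 + 18·x) + 4·Dx + (-1 + 2·x)·Dx^2  (order 2).
h: a_k = 0, -3, -6, -15/2, -15, -1281/40, -1281/20, -71493/560, -71493/280, …
ICs: h(0) = 0, h′(0) = -3.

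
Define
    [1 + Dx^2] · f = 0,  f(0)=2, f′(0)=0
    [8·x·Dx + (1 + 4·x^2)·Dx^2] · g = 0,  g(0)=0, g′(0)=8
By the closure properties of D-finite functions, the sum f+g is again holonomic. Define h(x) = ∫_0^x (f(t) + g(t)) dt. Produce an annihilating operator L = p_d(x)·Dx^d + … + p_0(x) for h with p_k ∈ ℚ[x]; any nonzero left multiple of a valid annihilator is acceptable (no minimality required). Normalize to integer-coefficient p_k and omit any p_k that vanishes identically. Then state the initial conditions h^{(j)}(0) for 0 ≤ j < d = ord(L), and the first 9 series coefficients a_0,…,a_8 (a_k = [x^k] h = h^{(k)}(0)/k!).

f: a_k = 2, 0, -1, 0, 1/12, 0, -1/360, 0, 1/20160, …
g: a_k = 0, 8, 0, -32/3, 0, 128/5, 0, -512/7, 0, …
Weyl lclm of L_f,L_g ⇒ L₀ (ord ≤ 4).
h=∫₀ˣh₀: take L = L₀·Dx.
L = (-376·x + 1600·x^3 + 128·x^5)·Dx^2 + (-7 + 76·x^2 + 432·x^4 + 64·x^6)·Dx^3 + (-376·x + 1600·x^3 + 128·x^5)·Dx^4 + (-7 + 76·x^2 + 432·x^4 + 64·x^6)·Dx^5  (order 5).
h: a_k = 0, 2, 4, -1/3, -8/3, 1/60, 64/15, -1/2520, -64/7, …
ICs: h(0) = 0, h′(0) = 2, h′′(0) = 8, h′′′(0) = -2, h′′′′(0) = -64.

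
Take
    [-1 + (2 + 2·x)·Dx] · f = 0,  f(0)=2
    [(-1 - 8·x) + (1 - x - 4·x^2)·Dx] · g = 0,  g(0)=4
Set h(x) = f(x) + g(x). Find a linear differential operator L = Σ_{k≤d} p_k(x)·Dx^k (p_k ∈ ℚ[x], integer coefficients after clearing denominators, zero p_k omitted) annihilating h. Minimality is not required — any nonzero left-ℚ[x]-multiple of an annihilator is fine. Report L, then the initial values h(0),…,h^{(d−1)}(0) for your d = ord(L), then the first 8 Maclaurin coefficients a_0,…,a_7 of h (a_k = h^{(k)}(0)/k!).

L = (21 + 75·x + 228·x^2 + 160·x^3) + (-41 - 174·x - 609·x^2 - 872·x^3 - 400·x^4)·Dx + (2 + 38·x + 30·x^2 - 198·x^3 - 352·x^4 - 160·x^5)·Dx^2  (order 2).
h: a_k = 6, 5, 79/4, 289/8, 7419/64, 33287/128, 370667/512, 1806369/1024, …
ICs: h(0) = 6, h′(0) = 5.

f: a_k = 2, 1, -1/4, 1/8, -5/64, 7/128, -21/512, 33/1024, …
g: a_k = 4, 4, 20, 36, 116, 260, 724, 1764, …
h₀=f+g: left-lcm gives L₀, ord ≤ 2.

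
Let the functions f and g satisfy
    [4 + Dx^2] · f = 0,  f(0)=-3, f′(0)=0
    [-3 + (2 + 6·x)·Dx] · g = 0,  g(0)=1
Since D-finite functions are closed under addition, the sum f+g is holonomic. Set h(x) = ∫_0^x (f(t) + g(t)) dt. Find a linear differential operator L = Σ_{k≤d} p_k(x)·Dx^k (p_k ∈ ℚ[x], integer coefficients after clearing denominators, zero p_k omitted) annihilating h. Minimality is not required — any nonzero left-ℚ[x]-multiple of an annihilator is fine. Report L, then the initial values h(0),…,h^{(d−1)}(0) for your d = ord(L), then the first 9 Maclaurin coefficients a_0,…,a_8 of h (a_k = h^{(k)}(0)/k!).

f: a_k = -3, 0, 6, 0, -2, 0, 4/15, 0, -2/105, …
g: a_k = 1, 3/2, -9/8, 27/16, -405/128, 1701/256, -15309/1024, 72171/2048, -2814669/32768, …
f+g: L₀ = lclm(L_f,L_g), ord ≤ 2+1.
h=∫h₀ ⇒ L = L₀·Dx.
L = (-516 - 1152·x - 1728·x^2)·Dx + (56 + 936·x + 3456·x^2 + 3456·x^3)·Dx^2 + (-129 - 288·x - 432·x^2)·Dx^3 + (14 + 234·x + 864·x^2 + 864·x^3)·Dx^4  (order 4).
h: a_k = 0, -2, 3/4, 13/8, 27/64, -661/640, 567/512, -225539/107520, 72171/16384, …
ICs: h(0) = 0, h′(0) = -2, h′′(0) = 3/2, h′′′(0) = 39/4.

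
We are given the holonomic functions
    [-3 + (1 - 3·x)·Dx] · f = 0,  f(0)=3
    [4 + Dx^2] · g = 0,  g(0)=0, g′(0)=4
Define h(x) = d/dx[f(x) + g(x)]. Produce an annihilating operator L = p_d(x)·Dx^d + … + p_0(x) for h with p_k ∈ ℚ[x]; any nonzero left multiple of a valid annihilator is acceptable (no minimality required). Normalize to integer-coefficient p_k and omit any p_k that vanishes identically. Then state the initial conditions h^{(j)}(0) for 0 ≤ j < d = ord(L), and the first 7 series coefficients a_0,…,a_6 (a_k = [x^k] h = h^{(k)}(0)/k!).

L = (1344 - 288·x + 432·x^2) + (-116 + 396·x - 216·x^2 + 216·x^3)·Dx + (336 - 72·x + 108·x^2)·Dx^2 + (-29 + 99·x - 54·x^2 + 54·x^3)·Dx^3  (order 3).
h: a_k = 13, 54, 235, 972, 10943/3, 13122, 2066699/45, …
ICs: h(0) = 13, h′(0) = 54, h′′(0) = 470.

f: a_k = 3, 9, 27, 81, 243, 729, 2187, …
g: a_k = 0, 4, 0, -8/3, 0, 8/15, 0, …
f+g: L₀ = lclm(L_f,L_g), ord ≤ 1+2.
Derive L from L₀ (diff closure).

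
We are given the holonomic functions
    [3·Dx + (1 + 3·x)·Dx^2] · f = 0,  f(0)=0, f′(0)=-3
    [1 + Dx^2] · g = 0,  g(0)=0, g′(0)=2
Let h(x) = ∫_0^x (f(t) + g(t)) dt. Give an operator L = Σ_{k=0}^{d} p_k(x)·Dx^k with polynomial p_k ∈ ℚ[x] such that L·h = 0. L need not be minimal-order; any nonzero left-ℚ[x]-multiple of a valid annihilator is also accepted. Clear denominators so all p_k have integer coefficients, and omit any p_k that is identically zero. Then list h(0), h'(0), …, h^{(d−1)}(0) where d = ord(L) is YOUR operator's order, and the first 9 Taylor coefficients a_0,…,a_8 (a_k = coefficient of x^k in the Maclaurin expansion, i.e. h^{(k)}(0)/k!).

f: a_k = 0, -3, 9/2, -9, 81/4, -243/5, 243/2, -2187/7, 6561/8, …
g: a_k = 0, 2, 0, -1/3, 0, 1/60, 0, -1/2520, 0, …
L₀ := lclm(L_f,L_g); ord L₀ ≤ 2+2.
∫: right-multiply L₀ by Dx.
L = (165 + 18·x + 27·x^2)·Dx^2 + (19 + 63·x + 27·x^2 + 27·x^3)·Dx^3 + (165 + 18·x + 27·x^2)·Dx^4 + (19 + 63·x + 27·x^2 + 27·x^3)·Dx^5  (order 5).
h: a_k = 0, 0, -1/2, 3/2, -7/3, 81/20, -583/72, 243/14, -787321/20160, …
ICs: h(0) = 0, h′(0) = 0, h′′(0) = -1, h′′′(0) = 9, h′′′′(0) = -56.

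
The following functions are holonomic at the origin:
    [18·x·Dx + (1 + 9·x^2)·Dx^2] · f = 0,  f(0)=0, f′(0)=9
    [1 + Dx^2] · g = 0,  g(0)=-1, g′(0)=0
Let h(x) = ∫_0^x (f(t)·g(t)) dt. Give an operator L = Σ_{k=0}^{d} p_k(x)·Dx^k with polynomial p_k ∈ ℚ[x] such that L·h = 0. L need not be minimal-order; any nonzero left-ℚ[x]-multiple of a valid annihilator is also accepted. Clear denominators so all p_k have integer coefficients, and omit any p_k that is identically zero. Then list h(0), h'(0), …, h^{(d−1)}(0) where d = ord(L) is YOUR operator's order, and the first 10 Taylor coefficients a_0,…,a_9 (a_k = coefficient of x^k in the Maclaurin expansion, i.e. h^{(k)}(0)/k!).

L = (370 + 9594·x^2 + 4131·x^4 + 2916·x^6 + 6561·x^8)·Dx + (684·x + 6804·x^3 + 8748·x^5 + 26244·x^7)·Dx^2 + (380 + 9792·x^2 + 5346·x^4 + 5832·x^6 + 13122·x^8)·Dx^3 + (684·x + 6804·x^3 + 8748·x^5 + 26244·x^7)·Dx^4 + (10 + 198·x^2 + 1215·x^4 + 2916·x^6 + 6561·x^8)·Dx^5  (order 5).
h: a_k = 0, 0, -9/2, 0, 63/8, 0, -2129/80, 0, 566341/4480, 0, …
ICs: h(0) = 0, h′(0) = 0, h′′(0) = -9, h′′′(0) = 0, h′′′′(0) = 189.

f: a_k = 0, 9, 0, -27, 0, 729/5, 0, -6561/7, 0, 6561, …
g: a_k = -1, 0, 1/2, 0, -1/24, 0, 1/720, 0, -1/40320, 0, …
h₀=f·g: eliminate ⇒ L₀, order ≤ 2·2.
∫: right-multiply L₀ by Dx.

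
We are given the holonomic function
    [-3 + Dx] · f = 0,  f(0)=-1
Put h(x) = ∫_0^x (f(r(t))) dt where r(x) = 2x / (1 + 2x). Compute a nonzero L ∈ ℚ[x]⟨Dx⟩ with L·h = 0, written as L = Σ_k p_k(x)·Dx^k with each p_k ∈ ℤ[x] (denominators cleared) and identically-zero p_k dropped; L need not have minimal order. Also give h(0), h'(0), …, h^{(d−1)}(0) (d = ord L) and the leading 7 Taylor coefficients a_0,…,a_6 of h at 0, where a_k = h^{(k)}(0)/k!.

L = -6·Dx + (1 + 4·x + 4·x^2)·Dx^2  (order 2).
h: a_k = 0, -1, -3, -2, 3, -6/5, -14/5, …
ICs: h(0) = 0, h′(0) = -1.

f: a_k = -1, -3, -9/2, -9/2, -27/8, -81/40, -81/80, …
f∘r: x↦r, Dx↦Dx/r' in L_f ⇒ L₀.
h=∫₀ˣh₀: take L = L₀·Dx.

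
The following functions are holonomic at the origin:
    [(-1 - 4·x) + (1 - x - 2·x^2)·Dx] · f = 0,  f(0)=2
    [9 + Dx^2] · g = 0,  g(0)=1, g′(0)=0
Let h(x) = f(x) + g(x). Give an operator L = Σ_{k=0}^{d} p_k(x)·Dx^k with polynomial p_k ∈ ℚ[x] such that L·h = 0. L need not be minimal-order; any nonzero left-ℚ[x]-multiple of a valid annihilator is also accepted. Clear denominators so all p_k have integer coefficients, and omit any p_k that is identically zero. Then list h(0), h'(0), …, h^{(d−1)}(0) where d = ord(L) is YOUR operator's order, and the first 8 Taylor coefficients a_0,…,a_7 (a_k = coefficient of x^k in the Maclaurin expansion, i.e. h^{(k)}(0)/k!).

f: a_k = 2, 2, 6, 10, 22, 42, 86, 170, …
g: a_k = 1, 0, -9/2, 0, 27/8, 0, -81/80, 0, …
Weyl lclm of L_f,L_g ⇒ L₀ (ord ≤ 3).
L = (117 + 486·x + 135·x^2 + 360·x^3 + 540·x^4 + 432·x^5) + (-45 + 63·x + 81·x^2 - 153·x^3 - 18·x^4 + 324·x^5 + 216·x^6)·Dx + (13 + 54·x + 15·x^2 + 40·x^3 + 60·x^4 + 48·x^5)·Dx^2 + (-5 + 7·x + 9·x^2 - 17·x^3 - 2·x^4 + 36·x^5 + 24·x^6)·Dx^3  (order 3).
h: a_k = 3, 2, 3/2, 10, 203/8, 42, 6799/80, 170, …
ICs: h(0) = 3, h′(0) = 2, h′′(0) = 3.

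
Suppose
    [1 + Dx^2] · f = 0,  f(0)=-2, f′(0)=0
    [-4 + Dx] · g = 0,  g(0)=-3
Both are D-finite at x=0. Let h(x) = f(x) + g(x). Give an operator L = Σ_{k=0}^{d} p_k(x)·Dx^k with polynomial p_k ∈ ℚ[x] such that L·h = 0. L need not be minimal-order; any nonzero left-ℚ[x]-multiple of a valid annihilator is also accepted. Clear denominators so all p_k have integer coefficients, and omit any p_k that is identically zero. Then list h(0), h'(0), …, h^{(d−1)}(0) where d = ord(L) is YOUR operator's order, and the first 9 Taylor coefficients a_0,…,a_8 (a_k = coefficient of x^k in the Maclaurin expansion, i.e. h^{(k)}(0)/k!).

f: a_k = -2, 0, 1, 0, -1/12, 0, 1/360, 0, -1/20160, …
g: a_k = -3, -12, -24, -32, -32, -128/5, -256/15, -1024/105, -512/105, …
L₀ := lclm(L_f,L_g); ord L₀ ≤ 2+1.
L = -4 + Dx - 4·Dx^2 + Dx^3  (order 3).
h: a_k = -5, -12, -23, -32, -385/12, -128/5, -6143/360, -1024/105, -19661/4032, …
ICs: h(0) = -5, h′(0) = -12, h′′(0) = -46.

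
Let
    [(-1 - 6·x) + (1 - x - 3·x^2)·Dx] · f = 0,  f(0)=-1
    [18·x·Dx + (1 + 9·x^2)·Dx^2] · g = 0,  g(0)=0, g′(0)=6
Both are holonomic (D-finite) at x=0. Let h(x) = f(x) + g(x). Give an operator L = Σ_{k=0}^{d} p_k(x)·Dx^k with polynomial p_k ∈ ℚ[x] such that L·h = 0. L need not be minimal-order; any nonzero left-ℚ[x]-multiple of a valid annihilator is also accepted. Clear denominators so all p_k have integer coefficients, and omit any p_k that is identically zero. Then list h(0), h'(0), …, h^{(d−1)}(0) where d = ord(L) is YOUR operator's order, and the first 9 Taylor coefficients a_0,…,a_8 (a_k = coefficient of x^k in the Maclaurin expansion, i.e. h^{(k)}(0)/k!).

L = (-72 + 288·x + 4428·x^2 + 9720·x^3 + 33534·x^4 + 13122·x^6)·Dx + (30 + 180·x + 144·x^2 + 1728·x^3 + 9153·x^4 + 23814·x^5 + 2187·x^6 + 13122·x^7)·Dx^2 + (-4 - 14·x - 114·x^2 + 36·x^3 - 459·x^4 + 1539·x^5 + 2430·x^6 + 729·x^7 + 2187·x^8)·Dx^3  (order 3).
h: a_k = -1, 5, -4, -25, -19, 286/5, -97, -5893/7, -508, …
ICs: h(0) = -1, h′(0) = 5, h′′(0) = -8.

f: a_k = -1, -1, -4, -7, -19, -40, -97, -217, -508, …
g: a_k = 0, 6, 0, -18, 0, 486/5, 0, -4374/7, 0, …
f+g: L₀ = lclm(L_f,L_g), ord ≤ 1+2.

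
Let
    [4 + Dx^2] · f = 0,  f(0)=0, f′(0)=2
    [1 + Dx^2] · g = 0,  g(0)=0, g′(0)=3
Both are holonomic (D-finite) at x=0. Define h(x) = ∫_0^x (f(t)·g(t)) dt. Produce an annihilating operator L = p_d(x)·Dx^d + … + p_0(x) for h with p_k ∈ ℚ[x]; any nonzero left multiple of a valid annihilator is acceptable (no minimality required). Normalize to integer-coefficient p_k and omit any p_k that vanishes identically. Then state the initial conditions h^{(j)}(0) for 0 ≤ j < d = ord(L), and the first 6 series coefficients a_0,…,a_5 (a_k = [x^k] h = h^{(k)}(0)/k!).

f: a_k = 0, 2, 0, -4/3, 0, 4/15, …
g: a_k = 0, 3, 0, -1/2, 0, 1/40, …
Product ⇒ symmetric product L₀, ord ≤ 4.
∫: right-multiply L₀ by Dx.
L = 9·Dx + 10·Dx^3 + Dx^5  (order 5).
h: a_k = 0, 0, 0, 2, 0, -1, …
ICs: h(0) = 0, h′(0) = 0, h′′(0) = 0, h′′′(0) = 12, h′′′′(0) = 0.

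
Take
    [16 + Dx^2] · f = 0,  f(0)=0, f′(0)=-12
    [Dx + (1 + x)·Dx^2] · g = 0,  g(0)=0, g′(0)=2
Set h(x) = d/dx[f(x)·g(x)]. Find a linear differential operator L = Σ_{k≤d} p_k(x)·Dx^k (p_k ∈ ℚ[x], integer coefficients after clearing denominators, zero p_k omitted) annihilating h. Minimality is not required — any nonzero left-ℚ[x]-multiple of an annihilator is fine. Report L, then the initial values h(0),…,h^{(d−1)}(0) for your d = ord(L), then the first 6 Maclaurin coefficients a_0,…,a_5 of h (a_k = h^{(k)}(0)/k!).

f: a_k = 0, -12, 0, 32, 0, -128/5, …
g: a_k = 0, 2, -1, 2/3, -1/2, 2/5, …
Product ⇒ symmetric product L₀, ord ≤ 4.
Derive L from L₀ (diff closure).
L = (96160 + 647168·x + 1757184·x^2 + 2482176·x^3 + 1931264·x^4 + 786432·x^5 + 131072·x^6) + (13728 + 74144·x + 156160·x^2 + 161280·x^3 + 81920·x^4 + 16384·x^5)·Dx + (13546 + 87008·x + 228848·x^2 + 316416·x^3 + 242944·x^4 + 98304·x^5 + 16384·x^6)·Dx^2 + (858 + 4634·x + 9760·x^2 + 10080·x^3 + 5120·x^4 + 1024·x^5)·Dx^3 + (471 + 2910·x + 7439·x^2 + 10080·x^3 + 7640·x^4 + 3072·x^5 + 512·x^6)·Dx^4  (order 4).
h: a_k = 0, -48, 36, 224, -130, -208, …
ICs: h(0) = 0, h′(0) = -48, h′′(0) = 72, h′′′(0) = 1344.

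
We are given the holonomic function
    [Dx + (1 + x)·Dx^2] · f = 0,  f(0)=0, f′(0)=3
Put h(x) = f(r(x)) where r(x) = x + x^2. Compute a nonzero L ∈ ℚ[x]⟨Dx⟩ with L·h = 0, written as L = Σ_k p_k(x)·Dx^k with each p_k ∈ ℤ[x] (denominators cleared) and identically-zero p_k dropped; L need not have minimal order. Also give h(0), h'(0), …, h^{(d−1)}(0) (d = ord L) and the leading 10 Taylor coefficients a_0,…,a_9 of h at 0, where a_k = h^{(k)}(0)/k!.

f: a_k = 0, 3, -3/2, 1, -3/4, 3/5, -1/2, 3/7, -3/8, 1/3, …
Substitute x→r, Dx→(1/r')Dx; clear ⇒ L₀.
L = (-1 + 2·x + 2·x^2)·Dx + (1 + 3·x + 3·x^2 + 2·x^3)·Dx^2  (order 2).
h: a_k = 0, 3, 3/2, -2, 3/4, 3/5, -1, 3/7, 3/8, -2/3, …
ICs: h(0) = 0, h′(0) = 3.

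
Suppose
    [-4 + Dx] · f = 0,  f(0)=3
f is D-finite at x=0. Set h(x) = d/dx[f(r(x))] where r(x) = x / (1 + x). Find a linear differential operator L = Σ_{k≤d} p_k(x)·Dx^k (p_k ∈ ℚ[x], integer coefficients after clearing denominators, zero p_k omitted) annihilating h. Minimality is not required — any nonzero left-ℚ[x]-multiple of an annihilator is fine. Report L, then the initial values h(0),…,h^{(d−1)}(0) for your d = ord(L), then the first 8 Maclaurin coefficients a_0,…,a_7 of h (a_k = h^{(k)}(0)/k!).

f: a_k = 3, 12, 24, 32, 32, 128/5, 256/15, 1024/105, …
f∘r: x↦r, Dx↦Dx/r' in L_f ⇒ L₀.
h₀' ⇒ L via d/dx closure of L₀.
L = (2 - 2·x) + (-1 - 2·x - x^2)·Dx  (order 1).
h: a_k = 12, 24, -12, -16, 28, -88/5, -68/15, 2528/105, …
ICs: h(0) = 12.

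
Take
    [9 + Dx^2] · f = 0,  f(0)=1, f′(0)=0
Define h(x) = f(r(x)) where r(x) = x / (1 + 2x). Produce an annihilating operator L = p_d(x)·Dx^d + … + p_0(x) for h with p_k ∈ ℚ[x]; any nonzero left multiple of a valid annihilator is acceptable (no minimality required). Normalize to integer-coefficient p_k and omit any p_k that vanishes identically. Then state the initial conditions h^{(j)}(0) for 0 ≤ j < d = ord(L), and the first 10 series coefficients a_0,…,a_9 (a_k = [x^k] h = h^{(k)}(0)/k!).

f: a_k = 1, 0, -9/2, 0, 27/8, 0, -81/80, 0, 729/4480, 0, …
f∘r: x↦r, Dx↦Dx/r' in L_f ⇒ L₀.
L = 9 + (4 + 24·x + 48·x^2 + 32·x^3)·Dx + (1 + 8·x + 24·x^2 + 32·x^3 + 16·x^4)·Dx^2  (order 2).
h: a_k = 1, 0, -9/2, 18, -405/8, 117, -18081/80, 6723/20, -188955/896, -276921/280, …
ICs: h(0) = 1, h′(0) = 0.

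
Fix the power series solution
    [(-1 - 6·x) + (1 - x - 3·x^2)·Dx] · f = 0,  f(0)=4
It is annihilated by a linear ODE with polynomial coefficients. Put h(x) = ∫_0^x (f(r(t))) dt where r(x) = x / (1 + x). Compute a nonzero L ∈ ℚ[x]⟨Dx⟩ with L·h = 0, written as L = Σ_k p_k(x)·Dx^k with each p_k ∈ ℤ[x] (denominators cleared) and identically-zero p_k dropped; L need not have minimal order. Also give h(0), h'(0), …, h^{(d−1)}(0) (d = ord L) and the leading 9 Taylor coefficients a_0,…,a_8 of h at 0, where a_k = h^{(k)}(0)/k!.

L = (1 + 7·x)·Dx + (-1 - 2·x + 2·x^2 + 3·x^3)·Dx^2  (order 2).
h: a_k = 0, 4, 2, 4, 0, 36/5, -6, 144/7, -63/2, …
ICs: h(0) = 0, h′(0) = 4.

f: a_k = 4, 4, 16, 28, 76, 160, 388, 868, 2032, …
f∘r: x↦r, Dx↦Dx/r' in L_f ⇒ L₀.
h=∫₀ˣh₀: take L = L₀·Dx.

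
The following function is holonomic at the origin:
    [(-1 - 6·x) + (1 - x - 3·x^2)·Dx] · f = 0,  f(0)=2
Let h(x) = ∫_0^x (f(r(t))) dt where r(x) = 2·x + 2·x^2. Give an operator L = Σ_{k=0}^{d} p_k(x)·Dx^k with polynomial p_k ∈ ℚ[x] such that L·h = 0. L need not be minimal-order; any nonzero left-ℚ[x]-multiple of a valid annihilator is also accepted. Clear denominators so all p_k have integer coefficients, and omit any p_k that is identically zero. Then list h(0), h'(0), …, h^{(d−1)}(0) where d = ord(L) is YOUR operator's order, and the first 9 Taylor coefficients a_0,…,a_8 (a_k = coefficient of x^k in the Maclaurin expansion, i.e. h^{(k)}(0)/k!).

f: a_k = 2, 2, 8, 14, 38, 80, 194, 434, 1016, …
h₀=f(r): pull back L_f along r ⇒ L₀.
∫: right-multiply L₀ by Dx.
L = (2 + 28·x + 72·x^2 + 48·x^3)·Dx + (-1 + 2·x + 14·x^2 + 24·x^3 + 12·x^4)·Dx^2  (order 2).
h: a_k = 0, 2, 2, 12, 44, 976/5, 888, 28976/7, 19760, …
ICs: h(0) = 0, h′(0) = 2.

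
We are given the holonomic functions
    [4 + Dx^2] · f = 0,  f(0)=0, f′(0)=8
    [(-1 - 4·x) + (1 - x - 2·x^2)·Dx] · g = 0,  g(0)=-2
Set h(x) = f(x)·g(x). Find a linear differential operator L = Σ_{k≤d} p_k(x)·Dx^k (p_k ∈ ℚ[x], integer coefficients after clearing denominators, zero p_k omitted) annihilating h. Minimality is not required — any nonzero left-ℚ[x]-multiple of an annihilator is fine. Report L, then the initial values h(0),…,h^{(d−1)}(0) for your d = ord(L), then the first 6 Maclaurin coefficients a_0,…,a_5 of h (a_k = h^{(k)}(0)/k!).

f: a_k = 0, 8, 0, -16/3, 0, 16/15, …
g: a_k = -2, -2, -6, -10, -22, -42, …
Sym-product of L_f,L_g gives L₀ (≤ ord 2).
L = (4·x + 8·x^2) + (2 + 8·x)·Dx + (-1 + x + 2·x^2)·Dx^2  (order 2).
h: a_k = 0, -16, -16, -112/3, -208/3, -2192/15, …
ICs: h(0) = 0, h′(0) = -16.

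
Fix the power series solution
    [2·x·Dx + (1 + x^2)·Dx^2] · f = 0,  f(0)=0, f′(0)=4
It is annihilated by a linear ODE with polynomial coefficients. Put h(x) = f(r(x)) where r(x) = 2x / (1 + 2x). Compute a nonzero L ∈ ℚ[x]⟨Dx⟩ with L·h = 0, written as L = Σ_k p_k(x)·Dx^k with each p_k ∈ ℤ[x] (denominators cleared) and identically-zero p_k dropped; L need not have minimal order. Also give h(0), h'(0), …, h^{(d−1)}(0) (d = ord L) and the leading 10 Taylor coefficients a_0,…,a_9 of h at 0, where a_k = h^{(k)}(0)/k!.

f: a_k = 0, 4, 0, -4/3, 0, 4/5, 0, -4/7, 0, 4/9, …
Change of var in L_f (x↦r) gives L₀.
L = (4 + 16·x)·Dx + (1 + 4·x + 8·x^2)·Dx^2  (order 2).
h: a_k = 0, 8, -16, 64/3, 0, -512/5, 1024/3, -4096/7, 0, 32768/9, …
ICs: h(0) = 0, h′(0) = 8.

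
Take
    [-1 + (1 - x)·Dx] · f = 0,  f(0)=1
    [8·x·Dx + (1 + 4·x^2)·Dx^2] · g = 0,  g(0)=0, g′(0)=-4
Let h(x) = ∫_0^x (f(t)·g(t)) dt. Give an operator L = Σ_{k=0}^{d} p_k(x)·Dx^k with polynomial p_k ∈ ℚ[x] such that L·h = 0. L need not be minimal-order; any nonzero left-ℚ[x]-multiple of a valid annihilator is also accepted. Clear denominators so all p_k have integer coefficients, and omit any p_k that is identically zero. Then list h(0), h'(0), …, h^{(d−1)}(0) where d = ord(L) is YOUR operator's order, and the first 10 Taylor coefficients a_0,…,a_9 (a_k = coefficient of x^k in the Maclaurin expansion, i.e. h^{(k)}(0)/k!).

L = 8·x·Dx + (2 - 8·x + 16·x^2)·Dx^2 + (-1 + x - 4·x^2 + 4·x^3)·Dx^3  (order 3).
h: a_k = 0, 0, -2, -4/3, 1/3, 4/15, -86/45, -172/105, 659/210, 2636/945, …
ICs: h(0) = 0, h′(0) = 0, h′′(0) = -4.

f: a_k = 1, 1, 1, 1, 1, 1, 1, 1, 1, 1, …
g: a_k = 0, -4, 0, 16/3, 0, -64/5, 0, 256/7, 0, -1024/9, …
f·g: L₀ = L_f ⊗_s L_g, ord ≤ 1·2.
h=∫₀ˣh₀: take L = L₀·Dx.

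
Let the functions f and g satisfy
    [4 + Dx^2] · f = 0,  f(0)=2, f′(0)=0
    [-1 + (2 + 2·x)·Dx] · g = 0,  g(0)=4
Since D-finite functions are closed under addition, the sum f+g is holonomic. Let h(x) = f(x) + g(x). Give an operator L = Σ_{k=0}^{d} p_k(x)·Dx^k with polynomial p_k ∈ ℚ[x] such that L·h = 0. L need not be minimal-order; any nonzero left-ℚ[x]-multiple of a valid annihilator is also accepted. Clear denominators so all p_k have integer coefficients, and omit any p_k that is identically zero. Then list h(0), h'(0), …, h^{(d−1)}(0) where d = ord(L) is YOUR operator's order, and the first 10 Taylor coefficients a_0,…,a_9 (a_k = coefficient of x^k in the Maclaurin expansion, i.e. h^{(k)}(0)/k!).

f: a_k = 2, 0, -4, 0, 4/3, 0, -8/45, 0, 4/315, 0, …
g: a_k = 4, 2, -1/2, 1/4, -5/32, 7/64, -21/256, 33/512, -429/8192, 715/16384, …
L₀ := lclm(L_f,L_g); ord L₀ ≤ 2+1.
L = (-76 - 128·x - 64·x^2) + (120 + 376·x + 384·x^2 + 128·x^3)·Dx + (-19 - 32·x - 16·x^2)·Dx^2 + (30 + 94·x + 96·x^2 + 32·x^3)·Dx^3  (order 3).
h: a_k = 6, 2, -9/2, 1/4, 113/96, 7/64, -2993/11520, 33/512, -102367/2580480, 715/16384, …
ICs: h(0) = 6, h′(0) = 2, h′′(0) = -9.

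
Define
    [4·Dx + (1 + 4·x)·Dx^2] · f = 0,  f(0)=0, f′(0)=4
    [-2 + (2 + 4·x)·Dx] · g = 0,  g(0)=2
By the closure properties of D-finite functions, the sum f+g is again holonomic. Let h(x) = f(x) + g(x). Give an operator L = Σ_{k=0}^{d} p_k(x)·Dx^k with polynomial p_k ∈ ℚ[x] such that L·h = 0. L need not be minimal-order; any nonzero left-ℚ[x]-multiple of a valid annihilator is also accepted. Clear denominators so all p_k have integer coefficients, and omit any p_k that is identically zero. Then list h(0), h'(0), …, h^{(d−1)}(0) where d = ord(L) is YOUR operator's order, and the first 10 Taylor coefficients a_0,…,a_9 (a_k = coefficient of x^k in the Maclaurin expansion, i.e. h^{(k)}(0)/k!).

L = (20 + 16·x)·Dx + (29 + 104·x + 80·x^2)·Dx^2 + (3 + 22·x + 48·x^2 + 32·x^3)·Dx^3  (order 3).
h: a_k = 2, 6, -9, 67/3, -261/4, 4131/20, -16447/24, 131303/56, -524717/64, 16783651/576, …
ICs: h(0) = 2, h′(0) = 6, h′′(0) = -18.

f: a_k = 0, 4, -8, 64/3, -64, 1024/5, -2048/3, 16384/7, -8192, 262144/9, …
g: a_k = 2, 2, -1, 1, -5/4, 7/4, -21/8, 33/8, -429/64, 715/64, …
f+g: L₀ = lclm(L_f,L_g), ord ≤ 2+1.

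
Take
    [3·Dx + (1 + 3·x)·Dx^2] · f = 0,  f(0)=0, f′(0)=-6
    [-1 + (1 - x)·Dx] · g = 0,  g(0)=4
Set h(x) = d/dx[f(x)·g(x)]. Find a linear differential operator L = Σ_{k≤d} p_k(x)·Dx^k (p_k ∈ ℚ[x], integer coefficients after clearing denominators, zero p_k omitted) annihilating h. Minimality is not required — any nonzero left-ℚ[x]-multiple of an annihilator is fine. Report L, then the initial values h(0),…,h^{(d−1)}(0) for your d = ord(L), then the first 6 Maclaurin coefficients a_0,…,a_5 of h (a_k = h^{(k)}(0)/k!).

f: a_k = 0, -6, 9, -18, 81/2, -486/5, …
g: a_k = 4, 4, 4, 4, 4, 4, …
Product ⇒ symmetric product L₀, ord ≤ 2.
Differentiate: ansatz ord ≤ ord L₀ ⇒ L.
L = 12 + (-3 + 15·x)·Dx + (-1 - 2·x + 3·x^2)·Dx^2  (order 2).
h: a_k = -24, 24, -180, 408, -1434, 20556/5, …
ICs: h(0) = -24, h′(0) = 24.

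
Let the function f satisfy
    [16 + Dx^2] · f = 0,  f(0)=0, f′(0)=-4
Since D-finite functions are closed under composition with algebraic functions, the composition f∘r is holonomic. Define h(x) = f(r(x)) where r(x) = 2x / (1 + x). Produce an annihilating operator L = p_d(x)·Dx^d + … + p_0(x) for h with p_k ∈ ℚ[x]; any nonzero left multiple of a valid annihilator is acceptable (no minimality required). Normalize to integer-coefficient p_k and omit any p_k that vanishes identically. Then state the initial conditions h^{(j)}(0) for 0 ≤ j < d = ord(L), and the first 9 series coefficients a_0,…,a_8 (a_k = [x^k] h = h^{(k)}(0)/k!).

L = 64 + (2 + 6·x + 6·x^2 + 2·x^3)·Dx + (1 + 4·x + 6·x^2 + 4·x^3 + x^4)·Dx^2  (order 2).
h: a_k = 0, -8, 8, 232/3, -248, 3464/15, 520, -758488/315, 218728/45, …
ICs: h(0) = 0, h′(0) = -8.

f: a_k = 0, -4, 0, 32/3, 0, -128/15, 0, 1024/315, 0, …
L₀ from L_f via x↦r, Dx↦r'^{-1}Dx.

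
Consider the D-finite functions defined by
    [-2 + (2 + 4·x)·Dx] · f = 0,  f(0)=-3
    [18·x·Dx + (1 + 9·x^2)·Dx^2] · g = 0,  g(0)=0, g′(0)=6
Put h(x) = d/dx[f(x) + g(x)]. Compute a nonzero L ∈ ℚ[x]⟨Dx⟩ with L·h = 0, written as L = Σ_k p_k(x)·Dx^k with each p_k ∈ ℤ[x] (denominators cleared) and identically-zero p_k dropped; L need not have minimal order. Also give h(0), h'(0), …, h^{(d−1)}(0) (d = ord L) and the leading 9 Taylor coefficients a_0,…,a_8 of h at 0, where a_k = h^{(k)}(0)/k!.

f: a_k = -3, -3, 3/2, -3/2, 15/8, -21/8, 63/16, -99/16, 1287/128, …
g: a_k = 0, 6, 0, -18, 0, 486/5, 0, -4374/7, 0, …
f+g: L₀ = lclm(L_f,L_g), ord ≤ 1+2.
h₀' ⇒ L via d/dx closure of L₀.
L = (-18 - 90·x + 486·x^2 + 486·x^3) + (-21 - 72·x + 360·x^2 + 1944·x^3 + 1701·x^4)·Dx + (-1 + 16·x + 54·x^2 + 198·x^3 + 567·x^4 + 486·x^5)·Dx^2  (order 2).
h: a_k = 3, 3, -117/2, 15/2, 3783/8, 189/8, -70677/16, 1287/16, 5019543/128, …
ICs: h(0) = 3, h′(0) = 3.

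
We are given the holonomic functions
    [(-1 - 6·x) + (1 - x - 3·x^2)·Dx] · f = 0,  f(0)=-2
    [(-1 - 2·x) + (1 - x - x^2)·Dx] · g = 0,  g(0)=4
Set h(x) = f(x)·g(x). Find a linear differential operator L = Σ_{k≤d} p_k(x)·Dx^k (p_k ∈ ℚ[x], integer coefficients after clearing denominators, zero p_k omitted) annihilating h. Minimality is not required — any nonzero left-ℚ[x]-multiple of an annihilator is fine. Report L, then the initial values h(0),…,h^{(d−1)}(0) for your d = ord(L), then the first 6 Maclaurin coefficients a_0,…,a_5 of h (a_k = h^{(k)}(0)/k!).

f: a_k = -2, -2, -8, -14, -38, -80, …
g: a_k = 4, 4, 8, 12, 20, 32, …
Sym-product of L_f,L_g gives L₀ (≤ ord 1).
L = (-2 - 6·x + 12·x^2 + 12·x^3) + (1 - 2·x - 3·x^2 + 4·x^3 + 3·x^4)·Dx  (order 1).
h: a_k = -8, -16, -56, -128, -336, -784, …
ICs: h(0) = -8.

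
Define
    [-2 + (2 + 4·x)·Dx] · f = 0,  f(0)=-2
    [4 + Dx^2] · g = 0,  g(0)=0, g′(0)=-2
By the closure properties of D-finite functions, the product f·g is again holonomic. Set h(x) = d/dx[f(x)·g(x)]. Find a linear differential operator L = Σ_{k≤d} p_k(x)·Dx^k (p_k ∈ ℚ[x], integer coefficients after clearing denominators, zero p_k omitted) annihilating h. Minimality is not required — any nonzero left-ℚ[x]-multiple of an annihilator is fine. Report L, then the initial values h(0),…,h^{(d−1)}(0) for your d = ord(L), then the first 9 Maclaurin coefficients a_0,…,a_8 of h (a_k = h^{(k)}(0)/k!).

f: a_k = -2, -2, 1, -1, 5/4, -7/4, 21/8, -33/8, 429/64, …
g: a_k = 0, -2, 0, 4/3, 0, -4/15, 0, 8/315, 0, …
L₀ := L_f ⊗_s L_g (sym. prod.), ord ≤ 2.
Differentiate: ansatz ord ≤ ord L₀ ⇒ L.
L = (53 + 288·x + 544·x^2 + 512·x^3 + 256·x^4) + (-2 - 36·x - 96·x^2 - 64·x^3)·Dx + (7 + 44·x + 108·x^2 + 128·x^3 + 64·x^4)·Dx^2  (order 2).
h: a_k = 4, 8, -14, -8/3, -19/6, 81/5, -983/36, 15454/315, -185275/2016, …
ICs: h(0) = 4, h′(0) = 8.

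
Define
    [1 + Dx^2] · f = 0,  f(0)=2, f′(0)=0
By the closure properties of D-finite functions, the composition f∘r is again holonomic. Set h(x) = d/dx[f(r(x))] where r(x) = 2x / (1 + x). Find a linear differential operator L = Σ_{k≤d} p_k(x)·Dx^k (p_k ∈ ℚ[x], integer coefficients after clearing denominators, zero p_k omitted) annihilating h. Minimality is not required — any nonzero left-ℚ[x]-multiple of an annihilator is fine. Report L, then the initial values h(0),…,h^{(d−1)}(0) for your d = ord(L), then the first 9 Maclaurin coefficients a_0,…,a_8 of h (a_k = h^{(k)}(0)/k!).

L = (10 + 12·x + 6·x^2) + (6 + 18·x + 18·x^2 + 6·x^3)·Dx + (1 + 4·x + 6·x^2 + 4·x^3 + x^4)·Dx^2  (order 2).
h: a_k = 0, -8, 24, -128/3, 160/3, -616/15, -56/5, 37664/315, -10336/35, …
ICs: h(0) = 0, h′(0) = -8.

f: a_k = 2, 0, -1, 0, 1/12, 0, -1/360, 0, 1/20160, …
h₀=f(r): pull back L_f along r ⇒ L₀.
h=h₀': d/dx-closure on L₀ ⇒ L.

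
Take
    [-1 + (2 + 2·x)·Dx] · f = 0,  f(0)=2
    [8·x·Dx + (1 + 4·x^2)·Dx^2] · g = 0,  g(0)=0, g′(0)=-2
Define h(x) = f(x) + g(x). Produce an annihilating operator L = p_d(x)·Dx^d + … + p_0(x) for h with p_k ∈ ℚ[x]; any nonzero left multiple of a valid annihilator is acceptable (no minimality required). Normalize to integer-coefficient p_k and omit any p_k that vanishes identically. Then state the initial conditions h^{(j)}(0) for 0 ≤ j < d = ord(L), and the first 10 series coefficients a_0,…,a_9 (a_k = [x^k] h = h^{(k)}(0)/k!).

f: a_k = 2, 1, -1/4, 1/8, -5/64, 7/128, -21/512, 33/1024, -429/16384, 715/32768, …
g: a_k = 0, -2, 0, 8/3, 0, -32/5, 0, 128/7, 0, -512/9, …
L₀ := lclm(L_f,L_g); ord L₀ ≤ 1+2.
L = (-16 - 40·x + 192·x^2 + 96·x^3)·Dx + (-35 - 64·x + 328·x^2 + 768·x^3 + 336·x^4)·Dx^2 + (-2 + 30·x + 48·x^2 + 144·x^3 + 224·x^4 + 96·x^5)·Dx^3  (order 3).
h: a_k = 2, -1, -1/4, 67/24, -5/64, -4061/640, -21/512, 131303/7168, -429/16384, -16770781/294912, …
ICs: h(0) = 2, h′(0) = -1, h′′(0) = -1/2.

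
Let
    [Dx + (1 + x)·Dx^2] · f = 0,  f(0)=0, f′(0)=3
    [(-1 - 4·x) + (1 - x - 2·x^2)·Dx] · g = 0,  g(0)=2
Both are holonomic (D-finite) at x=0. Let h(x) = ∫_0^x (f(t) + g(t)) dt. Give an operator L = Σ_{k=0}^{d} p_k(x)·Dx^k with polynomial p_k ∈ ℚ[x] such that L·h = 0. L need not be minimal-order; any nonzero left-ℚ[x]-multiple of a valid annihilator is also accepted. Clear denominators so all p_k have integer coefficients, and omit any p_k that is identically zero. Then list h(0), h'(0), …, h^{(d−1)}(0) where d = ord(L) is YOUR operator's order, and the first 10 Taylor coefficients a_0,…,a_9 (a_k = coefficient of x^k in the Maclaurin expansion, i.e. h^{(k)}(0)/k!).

L = (-42 - 144·x - 144·x^2 - 96·x^3)·Dx^2 + (-28 - 172·x - 312·x^2 - 328·x^3 - 160·x^4)·Dx^3 + (7 + 14·x - 5·x^2 - 56·x^3 - 76·x^4 - 32·x^5)·Dx^4  (order 4).
h: a_k = 0, 2, 5/2, 3/2, 11/4, 17/4, 71/10, 171/14, 1193/56, 911/24, …
ICs: h(0) = 0, h′(0) = 2, h′′(0) = 5, h′′′(0) = 9.

f: a_k = 0, 3, -3/2, 1, -3/4, 3/5, -1/2, 3/7, -3/8, 1/3, …
g: a_k = 2, 2, 6, 10, 22, 42, 86, 170, 342, 682, …
Sum ⇒ L₀ = lclm(L_f,L_g) in ℚ(x)⟨Dx⟩.
∫: right-multiply L₀ by Dx.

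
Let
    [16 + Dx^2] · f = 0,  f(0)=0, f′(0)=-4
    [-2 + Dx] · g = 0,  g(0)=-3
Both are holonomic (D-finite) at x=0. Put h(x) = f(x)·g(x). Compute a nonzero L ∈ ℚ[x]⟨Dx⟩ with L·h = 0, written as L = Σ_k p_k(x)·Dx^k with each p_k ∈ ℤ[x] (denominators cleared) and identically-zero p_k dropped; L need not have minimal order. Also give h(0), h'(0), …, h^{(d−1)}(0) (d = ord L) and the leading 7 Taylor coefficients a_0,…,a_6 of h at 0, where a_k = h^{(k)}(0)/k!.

f: a_k = 0, -4, 0, 32/3, 0, -128/15, 0, …
g: a_k = -3, -6, -6, -4, -2, -4/5, -4/15, …
Product ⇒ symmetric product L₀, ord ≤ 2.
L = 20 - 4·Dx + Dx^2  (order 2).
h: a_k = 0, 12, 24, -8, -48, -152/5, 176/15, …
ICs: h(0) = 0, h′(0) = 12.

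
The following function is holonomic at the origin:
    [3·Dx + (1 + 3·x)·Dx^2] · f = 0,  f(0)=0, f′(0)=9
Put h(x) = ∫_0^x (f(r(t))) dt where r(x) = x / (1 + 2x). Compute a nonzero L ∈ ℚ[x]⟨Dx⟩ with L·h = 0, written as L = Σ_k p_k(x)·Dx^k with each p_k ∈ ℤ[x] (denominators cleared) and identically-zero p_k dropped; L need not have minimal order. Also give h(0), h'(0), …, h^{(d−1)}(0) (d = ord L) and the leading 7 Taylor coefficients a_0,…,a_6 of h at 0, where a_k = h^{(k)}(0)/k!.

L = (7 + 20·x)·Dx^2 + (1 + 7·x + 10·x^2)·Dx^3  (order 3).
h: a_k = 0, 0, 9/2, -21/2, 117/4, -1827/20, 3093/10, …
ICs: h(0) = 0, h′(0) = 0, h′′(0) = 9.

f: a_k = 0, 9, -27/2, 27, -243/4, 729/5, -729/2, …
f∘r: x↦r, Dx↦Dx/r' in L_f ⇒ L₀.
h=∫₀ˣh₀: take L = L₀·Dx.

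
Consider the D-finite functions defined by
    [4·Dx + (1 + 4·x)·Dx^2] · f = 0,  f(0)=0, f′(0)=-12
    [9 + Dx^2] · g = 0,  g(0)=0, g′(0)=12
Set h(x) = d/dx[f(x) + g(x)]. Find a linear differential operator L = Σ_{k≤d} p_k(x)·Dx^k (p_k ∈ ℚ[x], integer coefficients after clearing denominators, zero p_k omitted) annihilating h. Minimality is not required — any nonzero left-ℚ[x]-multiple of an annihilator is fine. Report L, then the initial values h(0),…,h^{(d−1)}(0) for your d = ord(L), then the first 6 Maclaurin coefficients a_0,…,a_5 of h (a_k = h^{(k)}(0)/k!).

L = (3780 + 2592·x + 5184·x^2) + (369 + 2124·x + 3888·x^2 + 5184·x^3)·Dx + (420 + 288·x + 576·x^2)·Dx^2 + (41 + 236·x + 432·x^2 + 576·x^3)·Dx^3  (order 3).
h: a_k = 0, 48, -246, 768, -6063/2, 12288, …
ICs: h(0) = 0, h′(0) = 48, h′′(0) = -492.

f: a_k = 0, -12, 24, -64, 192, -3072/5, …
g: a_k = 0, 12, 0, -18, 0, 81/10, …
Sum ⇒ L₀ = lclm(L_f,L_g) in ℚ(x)⟨Dx⟩.
Differentiate: ansatz ord ≤ ord L₀ ⇒ L.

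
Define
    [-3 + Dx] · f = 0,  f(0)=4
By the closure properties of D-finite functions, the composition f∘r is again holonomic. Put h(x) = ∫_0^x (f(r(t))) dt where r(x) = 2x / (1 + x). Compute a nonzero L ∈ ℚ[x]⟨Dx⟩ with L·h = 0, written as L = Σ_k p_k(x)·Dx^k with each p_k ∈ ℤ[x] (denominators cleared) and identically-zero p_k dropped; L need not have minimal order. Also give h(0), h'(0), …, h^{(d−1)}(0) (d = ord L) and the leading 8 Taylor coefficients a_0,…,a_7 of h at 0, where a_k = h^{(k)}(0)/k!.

f: a_k = 4, 12, 18, 18, 27/2, 81/10, 81/20, 243/140, …
L₀ from L_f via x↦r, Dx↦r'^{-1}Dx.
Integrate: L := L₀·Dx.
L = -6·Dx + (1 + 2·x + x^2)·Dx^2  (order 2).
h: a_k = 0, 4, 12, 16, 6, -24/5, -4/5, 96/35, …
ICs: h(0) = 0, h′(0) = 4.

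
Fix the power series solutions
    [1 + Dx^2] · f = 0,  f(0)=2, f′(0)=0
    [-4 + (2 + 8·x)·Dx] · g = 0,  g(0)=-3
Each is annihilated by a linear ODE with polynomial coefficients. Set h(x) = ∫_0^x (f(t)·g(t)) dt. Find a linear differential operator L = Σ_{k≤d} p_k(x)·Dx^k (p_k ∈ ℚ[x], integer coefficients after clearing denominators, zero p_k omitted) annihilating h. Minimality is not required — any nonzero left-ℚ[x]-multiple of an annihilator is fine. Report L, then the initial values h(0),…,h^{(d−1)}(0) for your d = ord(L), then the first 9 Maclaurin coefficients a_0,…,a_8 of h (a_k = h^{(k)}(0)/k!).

f: a_k = 2, 0, -1, 0, 1/12, 0, -1/360, 0, 1/20160, …
g: a_k = -3, -6, 6, -12, 30, -84, 252, -792, 2574, …
f·g: L₀ = L_f ⊗_s L_g, ord ≤ 2·1.
∫: right-multiply L₀ by Dx.
L = (13 + 8·x + 16·x^2)·Dx + (-4 - 16·x)·Dx^2 + (1 + 8·x + 16·x^2)·Dx^3  (order 3).
h: a_k = 0, -6, -6, 5, -9/2, 43/4, -313/12, 56941/840, -90059/480, …
ICs: h(0) = 0, h′(0) = -6, h′′(0) = -12.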